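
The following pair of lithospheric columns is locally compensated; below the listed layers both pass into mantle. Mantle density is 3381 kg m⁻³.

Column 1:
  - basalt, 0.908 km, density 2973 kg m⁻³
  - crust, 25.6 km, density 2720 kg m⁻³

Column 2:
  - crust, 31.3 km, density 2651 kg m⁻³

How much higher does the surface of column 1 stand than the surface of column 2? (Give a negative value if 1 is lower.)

For any compensation level in the mantle, the mantle terms cancel and isostasy reduces to e = (Σt_1 − Σt_2) − (Σ(ρt)_1 − Σ(ρt)_2) / ρ_m.
Σt_1 = 26.508 km; Σt_2 = 31.3 km; Σ(ρt)_1 = 72331.484; Σ(ρt)_2 = 82976.3 (in km·kg m⁻³).
e = (26.508 − 31.3) − (72331.484 − 82976.3) / 3381 = −1.64 km.

−1.64 km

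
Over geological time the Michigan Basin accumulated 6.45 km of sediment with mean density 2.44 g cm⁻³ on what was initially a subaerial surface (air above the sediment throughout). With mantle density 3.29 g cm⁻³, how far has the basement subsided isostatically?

Subaerial load: s = t ρ_sed / ρ_m = 6.45 km × 2.44/3.29 = 4.78 km.

4.78 km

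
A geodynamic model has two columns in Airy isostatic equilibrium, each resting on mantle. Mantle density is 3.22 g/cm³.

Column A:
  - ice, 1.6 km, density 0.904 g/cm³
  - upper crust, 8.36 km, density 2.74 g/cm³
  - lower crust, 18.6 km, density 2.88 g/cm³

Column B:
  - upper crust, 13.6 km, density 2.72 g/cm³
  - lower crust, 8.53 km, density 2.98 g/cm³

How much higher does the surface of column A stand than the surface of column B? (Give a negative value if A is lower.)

For any compensation level in the mantle, the mantle terms cancel and isostasy reduces to e = (Σt_A − Σt_B) − (Σ(ρt)_A − Σ(ρt)_B) / ρ_m.
Σt_A = 28.56 km; Σt_B = 22.13 km; Σ(ρt)_A = 77.9208; Σ(ρt)_B = 62.4114 (in km·g/cm³).
e = (28.56 − 22.13) − (77.9208 − 62.4114) / 3.22 = 1.61 km.

1.61 km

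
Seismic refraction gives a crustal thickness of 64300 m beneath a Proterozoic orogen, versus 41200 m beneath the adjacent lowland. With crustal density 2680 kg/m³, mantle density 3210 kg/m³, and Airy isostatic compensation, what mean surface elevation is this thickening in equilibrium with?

Excess crust Δ = 64300 m − 41200 m = 23100 m, split between elevation h and root r with h + r = Δ.
Airy balance ρ_c h = (ρ_m − ρ_c) r gives r = h ρ_c/(ρ_m − ρ_c), so h (1 + ρ_c/(ρ_m − ρ_c)) = Δ, i.e. h = Δ (ρ_m − ρ_c)/ρ_m.
h = 23100 m × 530/3210 = 3810 m.

3810 m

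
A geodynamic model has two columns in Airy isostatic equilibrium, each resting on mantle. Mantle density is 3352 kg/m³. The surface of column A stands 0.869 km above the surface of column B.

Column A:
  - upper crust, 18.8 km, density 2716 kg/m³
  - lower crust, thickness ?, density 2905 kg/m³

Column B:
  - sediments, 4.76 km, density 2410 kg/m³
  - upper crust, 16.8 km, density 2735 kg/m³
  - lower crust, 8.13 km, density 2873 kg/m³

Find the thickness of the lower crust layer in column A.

21.7 km

Take the compensation level at the base of the deeper column (depth z_c below the surface of column A) and equate Σ ρ_i t_i down to z_c; mantle fills any gap and the z_c terms cancel.
Column A: 18.8×2716 + x×2905 + (z_c − 18.8 − x)×3352
Column B: 0.869×0 + 4.76×2410 + 16.8×2735 + 8.13×2873 + (z_c − 0.869 − 29.69)×3352
The z_c×3352 term appears on both sides and cancels. Collect the known terms of each column as K = Σ(ρt)_known − 3352 × (depth of known layers): K_A = 51060.8 − 3352×18.8 = −11956.8; K_B = 80777.09 − 3352×(0.869 + 29.69) = −21656.678.
Balance: K_A − x×(3352 − 2905) = K_B, so x = (K_A − K_B)/(3352 − 2905) = 9699.88/447 = 21.7 km.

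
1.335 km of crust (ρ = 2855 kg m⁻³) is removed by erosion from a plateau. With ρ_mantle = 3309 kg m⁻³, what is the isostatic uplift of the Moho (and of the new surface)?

Unloading: uplift u = e ρ_c/ρ_m = 1.335 km × 2855/3309 = 1.15 km.

1.15 km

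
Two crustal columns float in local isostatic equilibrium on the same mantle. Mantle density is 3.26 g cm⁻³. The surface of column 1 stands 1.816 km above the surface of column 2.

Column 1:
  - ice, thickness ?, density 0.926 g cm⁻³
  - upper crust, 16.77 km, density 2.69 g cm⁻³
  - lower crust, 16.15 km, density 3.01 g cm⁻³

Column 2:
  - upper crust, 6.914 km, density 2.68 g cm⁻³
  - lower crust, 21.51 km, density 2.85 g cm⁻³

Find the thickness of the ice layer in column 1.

2.21 km

Take the compensation level at the base of the deeper column (depth z_c below the surface of column 1) and equate Σ ρ_i t_i down to z_c; mantle fills any gap and the z_c terms cancel.
Column 1: x×0.926 + 16.77×2.69 + 16.15×3.01 + (z_c − 32.92 − x)×3.26
Column 2: 1.816×0 + 6.914×2.68 + 21.51×2.85 + (z_c − 1.816 − 28.424)×3.26
The z_c×3.26 term appears on both sides and cancels. Collect the known terms of each column as K = Σ(ρt)_known − 3.26 × (depth of known layers): K_1 = 93.7228 − 3.26×32.92 = −13.5964; K_2 = 79.83302 − 3.26×(1.816 + 28.424) = −18.74938.
Balance: K_1 − x×(3.26 − 0.926) = K_2, so x = (K_1 − K_2)/(3.26 − 0.926) = 5.15298/2.334 = 2.21 km.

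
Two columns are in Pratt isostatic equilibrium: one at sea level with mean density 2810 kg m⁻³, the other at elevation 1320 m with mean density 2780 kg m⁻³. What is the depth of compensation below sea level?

122000 m

ρ_ref D = ρ (D + h) → D (ρ_ref − ρ) = ρ h.
D = ρ h/(ρ_ref − ρ) = 2780 × 1320 m/(2810 − 2780) = 122000 m.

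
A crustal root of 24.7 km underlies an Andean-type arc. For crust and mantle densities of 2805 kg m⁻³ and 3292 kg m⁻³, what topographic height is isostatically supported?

In Airy isostatic equilibrium: ρ_c h = (ρ_m − ρ_c) r.
h = r (ρ_m − ρ_c) / ρ_c = 24.7 km × (3292 − 2805) / 2805 = 4.29 km.

4.29 km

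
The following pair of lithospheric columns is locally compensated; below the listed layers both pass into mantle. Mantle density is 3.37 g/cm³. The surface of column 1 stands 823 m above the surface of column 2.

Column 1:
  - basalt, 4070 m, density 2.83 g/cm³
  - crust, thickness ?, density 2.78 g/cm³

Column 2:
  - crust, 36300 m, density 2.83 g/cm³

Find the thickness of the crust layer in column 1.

Take the compensation level at the base of the deeper column (depth z_c below the surface of column 1) and equate Σ ρ_i t_i down to z_c; mantle fills any gap and the z_c terms cancel.
Column 1: 4070×2.83 + x×2.78 + (z_c − 4070 − x)×3.37
Column 2: 823×0 + 36300×2.83 + (z_c − 823 − 36300)×3.37
The z_c×3.37 term appears on both sides and cancels. Collect the known terms of each column as K = Σ(ρt)_known − 3.37 × (depth of known layers): K_1 = 11518.1 − 3.37×4070 = −2197.8; K_2 = 102729 − 3.37×(823 + 36300) = −22375.51.
Balance: K_1 − x×(3.37 − 2.78) = K_2, so x = (K_1 − K_2)/(3.37 − 2.78) = 20177.7/0.59 = 34200 m.

34200 m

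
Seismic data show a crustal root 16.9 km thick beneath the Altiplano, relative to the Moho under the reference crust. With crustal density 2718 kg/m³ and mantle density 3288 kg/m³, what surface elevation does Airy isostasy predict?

Equating mass per unit area of the two columns: ρ_c h = (ρ_m − ρ_c) r.
h = r (ρ_m − ρ_c) / ρ_c = 16.9 km × (3288 − 2718) / 2718 = 3.54 km.

3.54 km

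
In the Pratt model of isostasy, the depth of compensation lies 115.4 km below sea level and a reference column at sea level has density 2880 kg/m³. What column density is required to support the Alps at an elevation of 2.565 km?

2820 kg/m³

Pratt balance: ρ_ref D = ρ (D + h).
ρ = ρ_ref D/(D + h) = 2880 × 115.4 km/(115.4 km + 2.565 km) = 2820 kg/m³.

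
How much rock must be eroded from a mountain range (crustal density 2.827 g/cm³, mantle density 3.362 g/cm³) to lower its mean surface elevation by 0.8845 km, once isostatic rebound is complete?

Net drop Δ = e − u = e − e ρ_c/ρ_m = e (ρ_m − ρ_c)/ρ_m.
e = Δ ρ_m/(ρ_m − ρ_c) = 0.8845 km × 3.362/0.535 = 5.56 km.

5.56 km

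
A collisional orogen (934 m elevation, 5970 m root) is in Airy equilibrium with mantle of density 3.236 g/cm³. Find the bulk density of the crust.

2.8 g/cm³

ρ_c h = (ρ_m − ρ_c) r → ρ_c (h + r) = ρ_m r → ρ_c = ρ_m r / (h + r).
ρ_c = 3.236 × 5970 m / (934 m + 5970 m) = 2.8 g/cm³.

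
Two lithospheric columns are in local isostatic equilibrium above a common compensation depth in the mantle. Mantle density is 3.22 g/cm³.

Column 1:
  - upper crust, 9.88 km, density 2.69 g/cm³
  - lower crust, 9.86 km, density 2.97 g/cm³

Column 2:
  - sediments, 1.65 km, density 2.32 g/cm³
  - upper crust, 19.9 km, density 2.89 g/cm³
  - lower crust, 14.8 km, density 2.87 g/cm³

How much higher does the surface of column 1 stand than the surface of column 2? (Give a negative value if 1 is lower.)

For any compensation level in the mantle, the mantle terms cancel and isostasy reduces to e = (Σt_1 − Σt_2) − (Σ(ρt)_1 − Σ(ρt)_2) / ρ_m.
Σt_1 = 19.74 km; Σt_2 = 36.35 km; Σ(ρt)_1 = 55.8614; Σ(ρt)_2 = 103.815 (in km·g/cm³).
e = (19.74 − 36.35) − (55.8614 − 103.815) / 3.22 = −1.72 km.

−1.72 km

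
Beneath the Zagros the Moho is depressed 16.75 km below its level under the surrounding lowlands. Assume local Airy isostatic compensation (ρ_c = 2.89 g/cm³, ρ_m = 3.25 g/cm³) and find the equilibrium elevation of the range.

2.09 km

Isostatic balance requires: ρ_c h = (ρ_m − ρ_c) r.
h = r (ρ_m − ρ_c) / ρ_c = 16.75 km × (3.25 − 2.89) / 2.89 = 2.09 km.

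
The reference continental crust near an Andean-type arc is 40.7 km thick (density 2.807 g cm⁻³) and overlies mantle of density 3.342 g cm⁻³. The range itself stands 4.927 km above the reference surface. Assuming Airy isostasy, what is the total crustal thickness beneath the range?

Root depth r = h ρ_c / (ρ_m − ρ_c) = 4.927 km × 2.807 / 0.535 = 25.85 km.
Total thickness = T + h + r = 40.7 km + 4.927 km + 25.85 km = 71.5 km.

71.5 km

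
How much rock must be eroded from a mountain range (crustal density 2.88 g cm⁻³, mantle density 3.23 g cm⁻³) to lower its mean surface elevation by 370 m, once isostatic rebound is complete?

Net drop Δ = e − u = e − e ρ_c/ρ_m = e (ρ_m − ρ_c)/ρ_m.
e = Δ ρ_m/(ρ_m − ρ_c) = 370 m × 3.23/0.35 = 3410 m.

3410 m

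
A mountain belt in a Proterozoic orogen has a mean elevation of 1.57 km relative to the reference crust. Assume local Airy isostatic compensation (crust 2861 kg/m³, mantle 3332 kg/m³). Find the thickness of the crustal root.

9.54 km

Equating mass per unit area of the two columns: the weight of the topography is balanced by the buoyancy of the root, ρ_c h = (ρ_m − ρ_c) r.
r = h · ρ_c / (ρ_m − ρ_c) = 1.57 km × 2861 / (3332 − 2861) = 9.54 km.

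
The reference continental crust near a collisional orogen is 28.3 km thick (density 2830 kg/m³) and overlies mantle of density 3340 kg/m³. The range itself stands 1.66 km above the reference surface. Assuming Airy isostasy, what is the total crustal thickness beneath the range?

39.2 km

Root depth r = h ρ_c / (ρ_m − ρ_c) = 1.66 km × 2830 / 510 = 9.211 km.
Total thickness = T + h + r = 28.3 km + 1.66 km + 9.211 km = 39.2 km.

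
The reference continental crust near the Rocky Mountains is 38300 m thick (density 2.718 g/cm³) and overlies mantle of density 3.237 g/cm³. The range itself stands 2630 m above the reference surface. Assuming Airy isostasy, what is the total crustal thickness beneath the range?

Root depth r = h ρ_c / (ρ_m − ρ_c) = 2630 m × 2.718 / 0.519 = 13770 m.
Total thickness = T + h + r = 38300 m + 2630 m + 13770 m = 54700 m.

54700 m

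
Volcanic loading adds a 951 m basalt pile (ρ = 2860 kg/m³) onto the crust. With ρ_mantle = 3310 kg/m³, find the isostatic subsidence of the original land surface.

Subaerial loading: s = t ρ_load / ρ_m.
s = 951 m × 2860/3310 = 822 m.

822 m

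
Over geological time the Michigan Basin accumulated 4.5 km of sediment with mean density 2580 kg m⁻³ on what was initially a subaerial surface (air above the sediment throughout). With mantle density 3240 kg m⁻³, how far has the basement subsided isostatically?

3.58 km

Subaerial load: s = t ρ_sed / ρ_m = 4.5 km × 2580/3240 = 3.58 km.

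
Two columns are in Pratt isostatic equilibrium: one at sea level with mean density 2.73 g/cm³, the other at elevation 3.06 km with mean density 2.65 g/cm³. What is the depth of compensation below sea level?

101 km

ρ_ref D = ρ (D + h) → D (ρ_ref − ρ) = ρ h.
D = ρ h/(ρ_ref − ρ) = 2.65 × 3.06 km/(2.73 − 2.65) = 101 km.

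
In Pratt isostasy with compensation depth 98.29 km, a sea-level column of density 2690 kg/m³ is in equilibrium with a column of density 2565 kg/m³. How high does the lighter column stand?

ρ_ref D = ρ (D + h) → h = D (ρ_ref − ρ)/ρ.
h = 98.29 km × (2690 − 2565)/2565 = 4.79 km.

4.79 km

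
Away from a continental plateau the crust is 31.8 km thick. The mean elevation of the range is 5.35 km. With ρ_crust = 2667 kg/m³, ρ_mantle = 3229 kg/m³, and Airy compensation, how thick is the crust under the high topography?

62.5 km

Root depth r = h ρ_c / (ρ_m − ρ_c) = 5.35 km × 2667 / 562 = 25.39 km.
Total thickness = T + h + r = 31.8 km + 5.35 km + 25.39 km = 62.5 km.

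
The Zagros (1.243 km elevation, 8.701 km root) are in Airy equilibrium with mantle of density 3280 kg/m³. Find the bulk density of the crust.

2870 kg/m³

ρ_c h = (ρ_m − ρ_c) r → ρ_c (h + r) = ρ_m r → ρ_c = ρ_m r / (h + r).
ρ_c = 3280 × 8.701 km / (1.243 km + 8.701 km) = 2870 kg/m³.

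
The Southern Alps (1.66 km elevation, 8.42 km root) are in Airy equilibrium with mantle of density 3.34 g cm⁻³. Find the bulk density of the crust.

ρ_c h = (ρ_m − ρ_c) r → ρ_c (h + r) = ρ_m r → ρ_c = ρ_m r / (h + r).
ρ_c = 3.34 × 8.42 km / (1.66 km + 8.42 km) = 2.79 g cm⁻³.

2.79 g cm⁻³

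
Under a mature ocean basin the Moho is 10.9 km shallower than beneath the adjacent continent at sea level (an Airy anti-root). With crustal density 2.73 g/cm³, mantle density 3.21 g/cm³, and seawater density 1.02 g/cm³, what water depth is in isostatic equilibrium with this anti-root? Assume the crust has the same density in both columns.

3.06 km

Replacing a thickness d of crust by seawater at the top must be balanced by replacing crust with mantle at the base: d (ρ_c − ρ_w) = a (ρ_m − ρ_c).
d = a (ρ_m − ρ_c)/(ρ_c − ρ_w) = 10.9 km × 0.48/1.71 = 3.06 km.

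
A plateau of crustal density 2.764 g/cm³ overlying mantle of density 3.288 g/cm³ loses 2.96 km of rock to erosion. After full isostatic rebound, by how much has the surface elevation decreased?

Rebound u = e ρ_c/ρ_m = 2.96 km × 2.764/3.288 = 2.488 km.
Net surface drop = e − u = 2.96 km − 2.488 km = e (ρ_m − ρ_c)/ρ_m = 0.472 km.

0.472 km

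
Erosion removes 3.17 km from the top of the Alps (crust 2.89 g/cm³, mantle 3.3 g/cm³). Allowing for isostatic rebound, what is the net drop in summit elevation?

Rebound u = e ρ_c/ρ_m = 3.17 km × 2.89/3.3 = 2.776 km.
Net surface drop = e − u = 3.17 km − 2.776 km = e (ρ_m − ρ_c)/ρ_m = 0.394 km.

0.394 km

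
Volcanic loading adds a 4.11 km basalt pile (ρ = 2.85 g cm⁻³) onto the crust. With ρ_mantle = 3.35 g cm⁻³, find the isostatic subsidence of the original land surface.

Subaerial loading: s = t ρ_load / ρ_m.
s = 4.11 km × 2.85/3.35 = 3.5 km.

3.5 km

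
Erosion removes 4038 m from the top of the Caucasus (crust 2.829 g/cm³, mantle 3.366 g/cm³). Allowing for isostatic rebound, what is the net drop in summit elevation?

644 m

Rebound u = e ρ_c/ρ_m = 4038 m × 2.829/3.366 = 3394 m.
Net surface drop = e − u = 4038 m − 3394 m = e (ρ_m − ρ_c)/ρ_m = 644 m.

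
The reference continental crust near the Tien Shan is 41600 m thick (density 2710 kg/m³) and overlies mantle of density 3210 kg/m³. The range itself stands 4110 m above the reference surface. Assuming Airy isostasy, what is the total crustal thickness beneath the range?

68000 m

Root depth r = h ρ_c / (ρ_m − ρ_c) = 4110 m × 2710 / 500 = 22280 m.
Total thickness = T + h + r = 41600 m + 4110 m + 22280 m = 68000 m.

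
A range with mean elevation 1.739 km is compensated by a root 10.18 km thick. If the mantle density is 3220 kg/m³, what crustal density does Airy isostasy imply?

ρ_c h = (ρ_m − ρ_c) r → ρ_c (h + r) = ρ_m r → ρ_c = ρ_m r / (h + r).
ρ_c = 3220 × 10.18 km / (1.739 km + 10.18 km) = 2750 kg/m³.

2750 kg/m³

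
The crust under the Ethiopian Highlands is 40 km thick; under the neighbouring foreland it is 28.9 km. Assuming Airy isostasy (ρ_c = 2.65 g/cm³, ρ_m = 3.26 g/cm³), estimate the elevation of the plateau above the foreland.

2.08 km

Excess crust Δ = 40 km − 28.9 km = 11.1 km, split between elevation h and root r with h + r = Δ.
Airy balance ρ_c h = (ρ_m − ρ_c) r gives r = h ρ_c/(ρ_m − ρ_c), so h (1 + ρ_c/(ρ_m − ρ_c)) = Δ, i.e. h = Δ (ρ_m − ρ_c)/ρ_m.
h = 11.1 km × 0.61/3.26 = 2.08 km.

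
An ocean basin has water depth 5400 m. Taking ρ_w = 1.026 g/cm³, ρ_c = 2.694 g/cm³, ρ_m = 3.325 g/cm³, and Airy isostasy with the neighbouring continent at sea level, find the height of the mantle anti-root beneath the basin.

By Archimedes' principle applied to the lithosphere: replacing crust with seawater at the top is compensated by replacing crust with mantle at the base: d (ρ_c − ρ_w) = a (ρ_m − ρ_c).
a = d (ρ_c − ρ_w)/(ρ_m − ρ_c) = 5400 m × 1.668/0.631 = 14300 m.

14300 m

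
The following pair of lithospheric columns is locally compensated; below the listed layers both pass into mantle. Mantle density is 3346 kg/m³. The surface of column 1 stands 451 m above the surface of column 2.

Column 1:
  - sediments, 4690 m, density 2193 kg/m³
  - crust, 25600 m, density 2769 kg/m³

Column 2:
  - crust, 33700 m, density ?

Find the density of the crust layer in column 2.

Take the compensation level at the base of the deeper column (depth z_c below the surface of column 1) and equate Σ ρ_i t_i down to z_c; mantle fills any gap and the z_c terms cancel.
Column 1: 4690×2193 + 25600×2769 + (z_c − 30290)×3346
Column 2: 451×0 + 33700×ρ + (z_c − 451 − 33700)×3346
The z_c×3346 term appears on both sides and cancels. Collect the known terms of each column as K = Σ(ρt)_known − 3346 × (depth of known layers): K_1 = 81171570 − 3346×30290 = −20178770; K_2 = 0 − 3346×(451 + 33700) = −114269246.
Balance: K_1 = K_2 + 33700×ρ, so ρ = (K_1 − K_2)/33700 = 94090500/33700 = 2790 kg/m³.

2790 kg/m³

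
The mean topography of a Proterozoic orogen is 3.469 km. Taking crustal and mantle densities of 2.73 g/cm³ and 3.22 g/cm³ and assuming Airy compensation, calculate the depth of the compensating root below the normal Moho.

19.3 km

Isostatic balance requires: the weight of the topography is balanced by the buoyancy of the root, ρ_c h = (ρ_m − ρ_c) r.
r = h · ρ_c / (ρ_m − ρ_c) = 3.469 km × 2.73 / (3.22 − 2.73) = 19.3 km.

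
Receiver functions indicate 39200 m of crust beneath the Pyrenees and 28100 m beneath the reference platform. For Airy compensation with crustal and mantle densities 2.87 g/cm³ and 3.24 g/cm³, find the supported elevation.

1270 m

Excess crust Δ = 39200 m − 28100 m = 11100 m, split between elevation h and root r with h + r = Δ.
Airy balance ρ_c h = (ρ_m − ρ_c) r gives r = h ρ_c/(ρ_m − ρ_c), so h (1 + ρ_c/(ρ_m − ρ_c)) = Δ, i.e. h = Δ (ρ_m − ρ_c)/ρ_m.
h = 11100 m × 0.37/3.24 = 1270 m.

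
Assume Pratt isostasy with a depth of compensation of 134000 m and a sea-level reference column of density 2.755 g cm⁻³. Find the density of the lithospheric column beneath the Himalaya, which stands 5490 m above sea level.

2.65 g cm⁻³

Pratt balance: ρ_ref D = ρ (D + h).
ρ = ρ_ref D/(D + h) = 2.755 × 134000 m/(134000 m + 5490 m) = 2.65 g cm⁻³.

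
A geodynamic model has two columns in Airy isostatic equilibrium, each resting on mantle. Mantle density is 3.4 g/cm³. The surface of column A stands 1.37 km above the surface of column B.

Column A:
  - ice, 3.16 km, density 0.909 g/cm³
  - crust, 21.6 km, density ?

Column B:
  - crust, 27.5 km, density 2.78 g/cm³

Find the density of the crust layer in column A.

Take the compensation level at the base of the deeper column (depth z_c below the surface of column A) and equate Σ ρ_i t_i down to z_c; mantle fills any gap and the z_c terms cancel.
Column A: 3.16×0.909 + 21.6×ρ + (z_c − 24.76)×3.4
Column B: 1.37×0 + 27.5×2.78 + (z_c − 1.37 − 27.5)×3.4
The z_c×3.4 term appears on both sides and cancels. Collect the known terms of each column as K = Σ(ρt)_known − 3.4 × (depth of known layers): K_A = 2.87244 − 3.4×24.76 = −81.31156; K_B = 76.45 − 3.4×(1.37 + 27.5) = −21.708.
Balance: K_A + 21.6×ρ = K_B, so ρ = (K_B − K_A)/21.6 = 59.6036/21.6 = 2.76 g/cm³.

2.76 g/cm³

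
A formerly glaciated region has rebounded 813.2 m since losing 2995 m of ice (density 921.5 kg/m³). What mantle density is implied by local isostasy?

ρ_m = ρ_ice t / u = 921.5 × 2995 m/813.2 m = 3390 kg/m³.

3390 kg/m³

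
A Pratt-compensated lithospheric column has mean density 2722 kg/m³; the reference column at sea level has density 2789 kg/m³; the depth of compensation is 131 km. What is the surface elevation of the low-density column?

ρ_ref D = ρ (D + h) → h = D (ρ_ref − ρ)/ρ.
h = 131 km × (2789 − 2722)/2722 = 3.22 km.

3.22 km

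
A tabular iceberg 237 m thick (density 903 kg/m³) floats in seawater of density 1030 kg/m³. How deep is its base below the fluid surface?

208 m

Draft d = t ρ_obj/ρ_fluid = 237 m × 903/1030 = 208 m.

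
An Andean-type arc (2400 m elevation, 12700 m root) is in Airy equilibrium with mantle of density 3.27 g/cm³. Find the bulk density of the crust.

2.75 g/cm³

ρ_c h = (ρ_m − ρ_c) r → ρ_c (h + r) = ρ_m r → ρ_c = ρ_m r / (h + r).
ρ_c = 3.27 × 12700 m / (2400 m + 12700 m) = 2.75 g/cm³.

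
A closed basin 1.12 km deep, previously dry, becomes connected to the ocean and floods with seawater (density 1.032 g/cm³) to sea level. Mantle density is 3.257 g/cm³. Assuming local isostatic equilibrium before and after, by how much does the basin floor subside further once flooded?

0.519 km

After flooding the water column is d + s deep. Its weight must equal the weight of mantle displaced by the extra subsidence s: (d + s) ρ_w = s ρ_m.
s = d ρ_w / (ρ_m − ρ_w) = 1.12 km × 1.032/(3.257 − 1.032) = 0.519 km.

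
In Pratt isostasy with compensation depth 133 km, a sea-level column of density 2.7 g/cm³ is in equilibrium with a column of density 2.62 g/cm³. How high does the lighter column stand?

ρ_ref D = ρ (D + h) → h = D (ρ_ref − ρ)/ρ.
h = 133 km × (2.7 − 2.62)/2.62 = 4.06 km.

4.06 km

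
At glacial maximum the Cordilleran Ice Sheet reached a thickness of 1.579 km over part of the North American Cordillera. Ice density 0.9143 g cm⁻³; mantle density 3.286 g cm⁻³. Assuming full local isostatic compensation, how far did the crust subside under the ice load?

0.439 km

Isostatic balance requires: the ice load ρ_ice t is balanced by mantle displaced below, ρ_m s.
s = t ρ_ice / ρ_m = 1.579 km × 0.9143/3.286 = 0.439 km.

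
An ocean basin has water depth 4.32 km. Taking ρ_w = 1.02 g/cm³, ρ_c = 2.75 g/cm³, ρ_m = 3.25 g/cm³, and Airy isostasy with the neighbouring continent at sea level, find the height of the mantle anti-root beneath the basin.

For local isostatic compensation: replacing crust with seawater at the top is compensated by replacing crust with mantle at the base: d (ρ_c − ρ_w) = a (ρ_m − ρ_c).
a = d (ρ_c − ρ_w)/(ρ_m − ρ_c) = 4.32 km × 1.73/0.5 = 14.9 km.

14.9 km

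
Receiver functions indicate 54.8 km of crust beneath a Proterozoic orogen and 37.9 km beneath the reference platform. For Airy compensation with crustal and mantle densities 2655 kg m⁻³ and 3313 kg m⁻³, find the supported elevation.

Excess crust Δ = 54.8 km − 37.9 km = 16.9 km, split between elevation h and root r with h + r = Δ.
Airy balance ρ_c h = (ρ_m − ρ_c) r gives r = h ρ_c/(ρ_m − ρ_c), so h (1 + ρ_c/(ρ_m − ρ_c)) = Δ, i.e. h = Δ (ρ_m − ρ_c)/ρ_m.
h = 16.9 km × 658/3313 = 3.36 km.

3.36 km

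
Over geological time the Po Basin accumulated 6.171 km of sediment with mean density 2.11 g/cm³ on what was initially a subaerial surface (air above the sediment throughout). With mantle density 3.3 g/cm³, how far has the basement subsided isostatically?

3.95 km

Subaerial load: s = t ρ_sed / ρ_m = 6.171 km × 2.11/3.3 = 3.95 km.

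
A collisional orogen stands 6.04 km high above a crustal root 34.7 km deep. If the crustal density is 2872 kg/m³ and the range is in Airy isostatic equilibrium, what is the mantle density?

3370 kg/m³

Airy balance: ρ_c h = (ρ_m − ρ_c) r → ρ_m = ρ_c (1 + h/r).
ρ_m = 2872 × (1 + 6.04 km/34.7 km) = 3370 kg/m³.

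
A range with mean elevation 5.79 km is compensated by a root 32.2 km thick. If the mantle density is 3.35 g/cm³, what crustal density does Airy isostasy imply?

2.84 g/cm³

ρ_c h = (ρ_m − ρ_c) r → ρ_c (h + r) = ρ_m r → ρ_c = ρ_m r / (h + r).
ρ_c = 3.35 × 32.2 km / (5.79 km + 32.2 km) = 2.84 g/cm³.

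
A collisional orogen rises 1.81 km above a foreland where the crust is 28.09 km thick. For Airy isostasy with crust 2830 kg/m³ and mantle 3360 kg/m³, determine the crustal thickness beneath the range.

Root depth r = h ρ_c / (ρ_m − ρ_c) = 1.81 km × 2830 / 530 = 9.665 km.
Total thickness = T + h + r = 28.09 km + 1.81 km + 9.665 km = 39.6 km.

39.6 km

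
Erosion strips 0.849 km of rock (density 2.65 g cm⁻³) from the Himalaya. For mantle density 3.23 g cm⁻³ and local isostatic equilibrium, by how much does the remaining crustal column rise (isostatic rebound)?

0.697 km

Unloading: uplift u = e ρ_c/ρ_m = 0.849 km × 2.65/3.23 = 0.697 km.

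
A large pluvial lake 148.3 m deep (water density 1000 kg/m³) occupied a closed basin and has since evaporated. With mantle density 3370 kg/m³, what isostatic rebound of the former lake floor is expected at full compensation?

u = d ρ_w/ρ_m = 148.3 m × 1000/3370 = 44 m.

44 m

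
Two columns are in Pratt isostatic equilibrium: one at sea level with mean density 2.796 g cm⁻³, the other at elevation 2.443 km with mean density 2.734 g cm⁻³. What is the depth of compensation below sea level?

ρ_ref D = ρ (D + h) → D (ρ_ref − ρ) = ρ h.
D = ρ h/(ρ_ref − ρ) = 2.734 × 2.443 km/(2.796 − 2.734) = 108 km.

108 km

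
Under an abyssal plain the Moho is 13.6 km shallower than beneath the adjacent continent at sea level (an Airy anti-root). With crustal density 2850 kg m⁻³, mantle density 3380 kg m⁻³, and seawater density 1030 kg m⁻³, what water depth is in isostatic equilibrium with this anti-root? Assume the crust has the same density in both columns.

3.96 km

Replacing a thickness d of crust by seawater at the top must be balanced by replacing crust with mantle at the base: d (ρ_c − ρ_w) = a (ρ_m − ρ_c).
d = a (ρ_m − ρ_c)/(ρ_c − ρ_w) = 13.6 km × 530/1820 = 3.96 km.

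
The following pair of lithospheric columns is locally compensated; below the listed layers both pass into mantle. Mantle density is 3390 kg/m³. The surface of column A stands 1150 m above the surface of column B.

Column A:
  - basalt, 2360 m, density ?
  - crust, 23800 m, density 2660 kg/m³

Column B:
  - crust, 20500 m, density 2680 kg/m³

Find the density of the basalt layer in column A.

2930 kg/m³

Take the compensation level at the base of the deeper column (depth z_c below the surface of column A) and equate Σ ρ_i t_i down to z_c; mantle fills any gap and the z_c terms cancel.
Column A: 2360×ρ + 23800×2660 + (z_c − 26160)×3390
Column B: 1150×0 + 20500×2680 + (z_c − 1150 − 20500)×3390
The z_c×3390 term appears on both sides and cancels. Collect the known terms of each column as K = Σ(ρt)_known − 3390 × (depth of known layers): K_A = 63308000 − 3390×26160 = −25374400; K_B = 54940000 − 3390×(1150 + 20500) = −18453500.
Balance: K_A + 2360×ρ = K_B, so ρ = (K_B − K_A)/2360 = 6920900/2360 = 2930 kg/m³.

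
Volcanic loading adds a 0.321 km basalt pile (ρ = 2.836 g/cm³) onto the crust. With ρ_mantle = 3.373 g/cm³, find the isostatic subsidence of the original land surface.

Subaerial loading: s = t ρ_load / ρ_m.
s = 0.321 km × 2.836/3.373 = 0.27 km.

0.27 km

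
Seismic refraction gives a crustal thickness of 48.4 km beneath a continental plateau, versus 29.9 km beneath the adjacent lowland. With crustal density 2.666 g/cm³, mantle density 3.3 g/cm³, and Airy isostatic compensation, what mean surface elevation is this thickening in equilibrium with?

3.55 km

Excess crust Δ = 48.4 km − 29.9 km = 18.5 km, split between elevation h and root r with h + r = Δ.
Airy balance ρ_c h = (ρ_m − ρ_c) r gives r = h ρ_c/(ρ_m − ρ_c), so h (1 + ρ_c/(ρ_m − ρ_c)) = Δ, i.e. h = Δ (ρ_m − ρ_c)/ρ_m.
h = 18.5 km × 0.634/3.3 = 3.55 km.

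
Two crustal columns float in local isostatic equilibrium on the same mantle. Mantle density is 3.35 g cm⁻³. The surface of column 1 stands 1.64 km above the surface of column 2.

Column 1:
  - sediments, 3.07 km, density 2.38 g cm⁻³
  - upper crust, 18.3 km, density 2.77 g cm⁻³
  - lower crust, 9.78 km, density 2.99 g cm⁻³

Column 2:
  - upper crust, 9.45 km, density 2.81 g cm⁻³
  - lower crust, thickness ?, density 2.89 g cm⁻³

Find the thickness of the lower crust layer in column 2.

14.2 km

Take the compensation level at the base of the deeper column (depth z_c below the surface of column 1) and equate Σ ρ_i t_i down to z_c; mantle fills any gap and the z_c terms cancel.
Column 1: 3.07×2.38 + 18.3×2.77 + 9.78×2.99 + (z_c − 31.15)×3.35
Column 2: 1.64×0 + 9.45×2.81 + x×2.89 + (z_c − 1.64 − 9.45 − x)×3.35
The z_c×3.35 term appears on both sides and cancels. Collect the known terms of each column as K = Σ(ρt)_known − 3.35 × (depth of known layers): K_1 = 87.2398 − 3.35×31.15 = −17.1127; K_2 = 26.5545 − 3.35×(1.64 + 9.45) = −10.597.
Balance: K_1 = K_2 − x×(3.35 − 2.89), so x = (K_2 − K_1)/(3.35 − 2.89) = 6.5157/0.46 = 14.2 km.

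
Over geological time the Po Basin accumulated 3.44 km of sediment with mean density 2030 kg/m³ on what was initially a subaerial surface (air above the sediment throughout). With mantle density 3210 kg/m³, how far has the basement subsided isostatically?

2.18 km

Subaerial load: s = t ρ_sed / ρ_m = 3.44 km × 2030/3210 = 2.18 km.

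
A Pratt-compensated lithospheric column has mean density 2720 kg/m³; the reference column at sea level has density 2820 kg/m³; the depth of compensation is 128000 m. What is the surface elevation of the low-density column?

4710 m

ρ_ref D = ρ (D + h) → h = D (ρ_ref − ρ)/ρ.
h = 128000 m × (2820 − 2720)/2720 = 4710 m.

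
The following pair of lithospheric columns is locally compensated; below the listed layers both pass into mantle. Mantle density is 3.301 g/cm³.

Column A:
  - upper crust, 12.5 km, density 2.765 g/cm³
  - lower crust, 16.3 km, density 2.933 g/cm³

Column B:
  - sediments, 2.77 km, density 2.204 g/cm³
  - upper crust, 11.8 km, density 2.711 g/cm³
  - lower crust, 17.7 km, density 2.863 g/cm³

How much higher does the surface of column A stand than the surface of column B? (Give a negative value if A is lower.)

For any compensation level in the mantle, the mantle terms cancel and isostasy reduces to e = (Σt_A − Σt_B) − (Σ(ρt)_A − Σ(ρt)_B) / ρ_m.
Σt_A = 28.8 km; Σt_B = 32.27 km; Σ(ρt)_A = 82.3704; Σ(ρt)_B = 88.76998 (in km·g/cm³).
e = (28.8 − 32.27) − (82.3704 − 88.76998) / 3.301 = −1.53 km.

−1.53 km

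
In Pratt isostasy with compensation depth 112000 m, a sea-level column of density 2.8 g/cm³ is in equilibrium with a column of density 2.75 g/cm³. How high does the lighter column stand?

2040 m

ρ_ref D = ρ (D + h) → h = D (ρ_ref − ρ)/ρ.
h = 112000 m × (2.8 − 2.75)/2.75 = 2040 m.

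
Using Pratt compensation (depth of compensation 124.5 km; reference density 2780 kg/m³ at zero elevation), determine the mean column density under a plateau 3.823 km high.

2700 kg/m³

Pratt balance: ρ_ref D = ρ (D + h).
ρ = ρ_ref D/(D + h) = 2780 × 124.5 km/(124.5 km + 3.823 km) = 2700 kg/m³.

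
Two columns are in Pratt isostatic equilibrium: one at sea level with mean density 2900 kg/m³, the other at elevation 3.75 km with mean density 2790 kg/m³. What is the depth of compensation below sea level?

95.1 km

ρ_ref D = ρ (D + h) → D (ρ_ref − ρ) = ρ h.
D = ρ h/(ρ_ref − ρ) = 2790 × 3.75 km/(2900 − 2790) = 95.1 km.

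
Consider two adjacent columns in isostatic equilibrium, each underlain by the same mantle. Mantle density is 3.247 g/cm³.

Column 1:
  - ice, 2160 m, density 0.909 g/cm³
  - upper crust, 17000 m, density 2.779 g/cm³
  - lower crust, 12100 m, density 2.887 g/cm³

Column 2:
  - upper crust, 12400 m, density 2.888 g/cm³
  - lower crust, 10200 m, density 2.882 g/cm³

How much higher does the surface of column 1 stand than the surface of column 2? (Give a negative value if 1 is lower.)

For any compensation level in the mantle, the mantle terms cancel and isostasy reduces to e = (Σt_1 − Σt_2) − (Σ(ρt)_1 − Σ(ρt)_2) / ρ_m.
Σt_1 = 31260 m; Σt_2 = 22600 m; Σ(ρt)_1 = 84139.14; Σ(ρt)_2 = 65207.6 (in m·g/cm³).
e = (31260 − 22600) − (84139.14 − 65207.6) / 3.247 = 2830 m.

2830 m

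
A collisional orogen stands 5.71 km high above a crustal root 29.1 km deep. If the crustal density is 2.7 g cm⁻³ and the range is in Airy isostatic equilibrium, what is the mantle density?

Airy balance: ρ_c h = (ρ_m − ρ_c) r → ρ_m = ρ_c (1 + h/r).
ρ_m = 2.7 × (1 + 5.71 km/29.1 km) = 3.23 g cm⁻³.

3.23 g cm⁻³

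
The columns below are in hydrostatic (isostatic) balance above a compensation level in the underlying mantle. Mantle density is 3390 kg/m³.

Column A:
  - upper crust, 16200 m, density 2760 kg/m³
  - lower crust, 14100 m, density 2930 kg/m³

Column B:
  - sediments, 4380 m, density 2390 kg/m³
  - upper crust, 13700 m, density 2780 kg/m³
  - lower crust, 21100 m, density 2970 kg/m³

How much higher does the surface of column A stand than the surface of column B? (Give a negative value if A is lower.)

For any compensation level in the mantle, the mantle terms cancel and isostasy reduces to e = (Σt_A − Σt_B) − (Σ(ρt)_A − Σ(ρt)_B) / ρ_m.
Σt_A = 30300 m; Σt_B = 39180 m; Σ(ρt)_A = 86025000; Σ(ρt)_B = 111221200 (in m·kg/m³).
e = (30300 − 39180) − (86025000 − 111221200) / 3390 = −1450 m.

−1450 m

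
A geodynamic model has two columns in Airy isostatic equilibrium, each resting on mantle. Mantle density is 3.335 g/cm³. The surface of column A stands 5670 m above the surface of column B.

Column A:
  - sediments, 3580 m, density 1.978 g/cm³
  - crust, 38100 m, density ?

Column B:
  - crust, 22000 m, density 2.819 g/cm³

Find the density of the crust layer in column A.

2.67 g/cm³

Take the compensation level at the base of the deeper column (depth z_c below the surface of column A) and equate Σ ρ_i t_i down to z_c; mantle fills any gap and the z_c terms cancel.
Column A: 3580×1.978 + 38100×ρ + (z_c − 41680)×3.335
Column B: 5670×0 + 22000×2.819 + (z_c − 5670 − 22000)×3.335
The z_c×3.335 term appears on both sides and cancels. Collect the known terms of each column as K = Σ(ρt)_known − 3.335 × (depth of known layers): K_A = 7081.24 − 3.335×41680 = −131921.56; K_B = 62018 − 3.335×(5670 + 22000) = −30261.45.
Balance: K_A + 38100×ρ = K_B, so ρ = (K_B − K_A)/38100 = 101660/38100 = 2.67 g/cm³.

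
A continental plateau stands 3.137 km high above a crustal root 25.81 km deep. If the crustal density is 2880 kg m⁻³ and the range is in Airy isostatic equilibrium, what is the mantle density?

3230 kg m⁻³

Airy balance: ρ_c h = (ρ_m − ρ_c) r → ρ_m = ρ_c (1 + h/r).
ρ_m = 2880 × (1 + 3.137 km/25.81 km) = 3230 kg m⁻³.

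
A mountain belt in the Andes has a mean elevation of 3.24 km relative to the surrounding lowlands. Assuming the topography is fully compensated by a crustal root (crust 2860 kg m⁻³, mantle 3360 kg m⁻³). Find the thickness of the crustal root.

18.5 km

Equating mass per unit area of the two columns: the weight of the topography is balanced by the buoyancy of the root, ρ_c h = (ρ_m − ρ_c) r.
r = h · ρ_c / (ρ_m − ρ_c) = 3.24 km × 2860 / (3360 − 2860) = 18.5 km.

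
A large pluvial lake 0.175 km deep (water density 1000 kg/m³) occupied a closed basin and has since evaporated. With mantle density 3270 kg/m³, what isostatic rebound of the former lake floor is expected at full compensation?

u = d ρ_w/ρ_m = 0.175 km × 1000/3270 = 0.0535 km.

0.0535 km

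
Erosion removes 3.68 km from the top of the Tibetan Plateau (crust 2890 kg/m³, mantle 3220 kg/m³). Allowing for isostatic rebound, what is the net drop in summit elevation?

Rebound u = e ρ_c/ρ_m = 3.68 km × 2890/3220 = 3.303 km.
Net surface drop = e − u = 3.68 km − 3.303 km = e (ρ_m − ρ_c)/ρ_m = 0.377 km.

0.377 km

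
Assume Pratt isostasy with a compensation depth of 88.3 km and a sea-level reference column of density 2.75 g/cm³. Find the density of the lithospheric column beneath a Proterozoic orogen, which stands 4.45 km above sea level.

Pratt balance: ρ_ref D = ρ (D + h).
ρ = ρ_ref D/(D + h) = 2.75 × 88.3 km/(88.3 km + 4.45 km) = 2.62 g/cm³.

2.62 g/cm³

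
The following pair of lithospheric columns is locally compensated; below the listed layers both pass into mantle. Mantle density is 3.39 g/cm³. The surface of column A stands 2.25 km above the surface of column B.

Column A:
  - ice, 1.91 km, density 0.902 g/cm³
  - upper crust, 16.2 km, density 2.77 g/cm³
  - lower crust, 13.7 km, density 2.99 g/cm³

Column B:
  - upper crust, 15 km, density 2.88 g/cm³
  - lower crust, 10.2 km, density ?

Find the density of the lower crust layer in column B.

2.9 g/cm³

Take the compensation level at the base of the deeper column (depth z_c below the surface of column A) and equate Σ ρ_i t_i down to z_c; mantle fills any gap and the z_c terms cancel.
Column A: 1.91×0.902 + 16.2×2.77 + 13.7×2.99 + (z_c − 31.81)×3.39
Column B: 2.25×0 + 15×2.88 + 10.2×ρ + (z_c − 2.25 − 25.2)×3.39
The z_c×3.39 term appears on both sides and cancels. Collect the known terms of each column as K = Σ(ρt)_known − 3.39 × (depth of known layers): K_A = 87.55982 − 3.39×31.81 = −20.27608; K_B = 43.2 − 3.39×(2.25 + 25.2) = −49.8555.
Balance: K_A = K_B + 10.2×ρ, so ρ = (K_A − K_B)/10.2 = 29.5794/10.2 = 2.9 g/cm³.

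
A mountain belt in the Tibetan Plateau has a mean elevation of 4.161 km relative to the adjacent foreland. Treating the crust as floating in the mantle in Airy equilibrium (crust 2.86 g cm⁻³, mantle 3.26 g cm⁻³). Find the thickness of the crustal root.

In Airy isostatic equilibrium: the weight of the topography is balanced by the buoyancy of the root, ρ_c h = (ρ_m − ρ_c) r.
r = h · ρ_c / (ρ_m − ρ_c) = 4.161 km × 2.86 / (3.26 − 2.86) = 29.8 km.

29.8 km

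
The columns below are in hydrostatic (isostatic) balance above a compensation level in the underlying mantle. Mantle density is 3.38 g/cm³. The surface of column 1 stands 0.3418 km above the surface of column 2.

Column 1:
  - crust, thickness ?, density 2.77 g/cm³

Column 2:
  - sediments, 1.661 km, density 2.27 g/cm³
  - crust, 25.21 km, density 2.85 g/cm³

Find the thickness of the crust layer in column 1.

Take the compensation level at the base of the deeper column (depth z_c below the surface of column 1) and equate Σ ρ_i t_i down to z_c; mantle fills any gap and the z_c terms cancel.
Column 1: x×2.77 + (z_c − 0 − x)×3.38
Column 2: 0.3418×0 + 1.661×2.27 + 25.21×2.85 + (z_c − 0.3418 − 26.871)×3.38
The z_c×3.38 term appears on both sides and cancels. Collect the known terms of each column as K = Σ(ρt)_known − 3.38 × (depth of known layers): K_1 = 0 − 3.38×0 = 0; K_2 = 75.61897 − 3.38×(0.3418 + 26.871) = −16.360294.
Balance: K_1 − x×(3.38 − 2.77) = K_2, so x = (K_1 − K_2)/(3.38 − 2.77) = 16.3603/0.61 = 26.8 km.

26.8 km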